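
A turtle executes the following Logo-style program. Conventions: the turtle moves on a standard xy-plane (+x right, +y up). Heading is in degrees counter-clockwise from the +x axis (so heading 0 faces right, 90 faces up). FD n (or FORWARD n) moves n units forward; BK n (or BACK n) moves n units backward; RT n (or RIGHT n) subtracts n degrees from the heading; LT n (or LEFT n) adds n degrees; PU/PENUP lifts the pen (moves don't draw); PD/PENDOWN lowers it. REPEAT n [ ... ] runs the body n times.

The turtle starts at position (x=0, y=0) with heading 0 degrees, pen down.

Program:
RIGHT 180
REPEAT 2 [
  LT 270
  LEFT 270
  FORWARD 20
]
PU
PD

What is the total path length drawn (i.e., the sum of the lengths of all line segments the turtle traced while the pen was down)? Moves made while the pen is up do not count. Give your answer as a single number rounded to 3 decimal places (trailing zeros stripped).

Executing turtle program step by step:
Start: pos=(0,0), heading=0, pen down
RT 180: heading 0 -> 180
REPEAT 2 [
  -- iteration 1/2 --
  LT 270: heading 180 -> 90
  LT 270: heading 90 -> 0
  FD 20: (0,0) -> (20,0) [heading=0, draw]
  -- iteration 2/2 --
  LT 270: heading 0 -> 270
  LT 270: heading 270 -> 180
  FD 20: (20,0) -> (0,0) [heading=180, draw]
]
PU: pen up
PD: pen down
Final: pos=(0,0), heading=180, 2 segment(s) drawn

Segment lengths:
  seg 1: (0,0) -> (20,0), length = 20
  seg 2: (20,0) -> (0,0), length = 20
Total = 40

Answer: 40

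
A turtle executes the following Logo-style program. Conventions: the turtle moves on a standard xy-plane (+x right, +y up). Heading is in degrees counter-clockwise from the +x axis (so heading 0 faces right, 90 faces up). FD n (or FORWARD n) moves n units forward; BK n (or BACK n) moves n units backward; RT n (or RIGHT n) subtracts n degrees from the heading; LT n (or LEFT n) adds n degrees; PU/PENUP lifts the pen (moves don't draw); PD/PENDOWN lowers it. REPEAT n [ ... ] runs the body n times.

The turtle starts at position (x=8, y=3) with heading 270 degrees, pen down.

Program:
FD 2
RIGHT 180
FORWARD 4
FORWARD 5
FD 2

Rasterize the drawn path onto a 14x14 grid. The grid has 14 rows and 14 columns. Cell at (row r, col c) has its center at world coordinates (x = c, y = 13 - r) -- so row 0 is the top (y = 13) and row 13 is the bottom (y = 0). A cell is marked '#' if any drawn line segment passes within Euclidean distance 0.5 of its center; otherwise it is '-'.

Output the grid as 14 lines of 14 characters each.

Segment 0: (8,3) -> (8,1)
Segment 1: (8,1) -> (8,5)
Segment 2: (8,5) -> (8,10)
Segment 3: (8,10) -> (8,12)

Answer: --------------
--------#-----
--------#-----
--------#-----
--------#-----
--------#-----
--------#-----
--------#-----
--------#-----
--------#-----
--------#-----
--------#-----
--------#-----
--------------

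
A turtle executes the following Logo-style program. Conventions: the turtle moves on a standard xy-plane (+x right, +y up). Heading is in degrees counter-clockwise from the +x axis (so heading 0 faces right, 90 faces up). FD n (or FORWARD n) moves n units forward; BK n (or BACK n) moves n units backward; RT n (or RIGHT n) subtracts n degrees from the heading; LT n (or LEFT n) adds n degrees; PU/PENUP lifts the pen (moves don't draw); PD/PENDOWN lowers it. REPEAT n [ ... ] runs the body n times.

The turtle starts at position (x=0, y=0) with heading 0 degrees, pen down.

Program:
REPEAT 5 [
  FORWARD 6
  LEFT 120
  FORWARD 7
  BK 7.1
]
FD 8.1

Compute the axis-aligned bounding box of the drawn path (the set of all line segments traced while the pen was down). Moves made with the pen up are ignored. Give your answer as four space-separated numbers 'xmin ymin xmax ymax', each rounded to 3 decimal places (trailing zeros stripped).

Executing turtle program step by step:
Start: pos=(0,0), heading=0, pen down
REPEAT 5 [
  -- iteration 1/5 --
  FD 6: (0,0) -> (6,0) [heading=0, draw]
  LT 120: heading 0 -> 120
  FD 7: (6,0) -> (2.5,6.062) [heading=120, draw]
  BK 7.1: (2.5,6.062) -> (6.05,-0.087) [heading=120, draw]
  -- iteration 2/5 --
  FD 6: (6.05,-0.087) -> (3.05,5.11) [heading=120, draw]
  LT 120: heading 120 -> 240
  FD 7: (3.05,5.11) -> (-0.45,-0.953) [heading=240, draw]
  BK 7.1: (-0.45,-0.953) -> (3.1,5.196) [heading=240, draw]
  -- iteration 3/5 --
  FD 6: (3.1,5.196) -> (0.1,0) [heading=240, draw]
  LT 120: heading 240 -> 0
  FD 7: (0.1,0) -> (7.1,0) [heading=0, draw]
  BK 7.1: (7.1,0) -> (0,0) [heading=0, draw]
  -- iteration 4/5 --
  FD 6: (0,0) -> (6,0) [heading=0, draw]
  LT 120: heading 0 -> 120
  FD 7: (6,0) -> (2.5,6.062) [heading=120, draw]
  BK 7.1: (2.5,6.062) -> (6.05,-0.087) [heading=120, draw]
  -- iteration 5/5 --
  FD 6: (6.05,-0.087) -> (3.05,5.11) [heading=120, draw]
  LT 120: heading 120 -> 240
  FD 7: (3.05,5.11) -> (-0.45,-0.953) [heading=240, draw]
  BK 7.1: (-0.45,-0.953) -> (3.1,5.196) [heading=240, draw]
]
FD 8.1: (3.1,5.196) -> (-0.95,-1.819) [heading=240, draw]
Final: pos=(-0.95,-1.819), heading=240, 16 segment(s) drawn

Segment endpoints: x in {-0.95, -0.45, -0.45, 0, 0, 0.1, 2.5, 2.5, 3.05, 3.05, 3.1, 3.1, 6, 6, 6.05, 6.05, 7.1}, y in {-1.819, -0.953, -0.087, 0, 0, 0, 0, 0, 5.11, 5.11, 5.196, 5.196, 6.062, 6.062}
xmin=-0.95, ymin=-1.819, xmax=7.1, ymax=6.062

Answer: -0.95 -1.819 7.1 6.062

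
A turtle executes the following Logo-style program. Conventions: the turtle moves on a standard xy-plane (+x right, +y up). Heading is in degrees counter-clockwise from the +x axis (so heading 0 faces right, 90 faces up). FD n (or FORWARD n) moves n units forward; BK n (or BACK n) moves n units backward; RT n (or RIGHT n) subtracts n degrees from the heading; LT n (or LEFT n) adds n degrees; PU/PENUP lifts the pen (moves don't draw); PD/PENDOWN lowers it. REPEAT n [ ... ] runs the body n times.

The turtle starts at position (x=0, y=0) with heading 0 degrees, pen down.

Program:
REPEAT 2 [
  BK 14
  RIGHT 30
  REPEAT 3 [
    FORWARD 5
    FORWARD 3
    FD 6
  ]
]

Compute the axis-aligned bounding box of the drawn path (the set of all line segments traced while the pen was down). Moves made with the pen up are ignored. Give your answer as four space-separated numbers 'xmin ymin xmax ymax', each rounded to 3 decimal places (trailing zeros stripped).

Answer: -14 -50.373 31.249 0

Derivation:
Executing turtle program step by step:
Start: pos=(0,0), heading=0, pen down
REPEAT 2 [
  -- iteration 1/2 --
  BK 14: (0,0) -> (-14,0) [heading=0, draw]
  RT 30: heading 0 -> 330
  REPEAT 3 [
    -- iteration 1/3 --
    FD 5: (-14,0) -> (-9.67,-2.5) [heading=330, draw]
    FD 3: (-9.67,-2.5) -> (-7.072,-4) [heading=330, draw]
    FD 6: (-7.072,-4) -> (-1.876,-7) [heading=330, draw]
    -- iteration 2/3 --
    FD 5: (-1.876,-7) -> (2.454,-9.5) [heading=330, draw]
    FD 3: (2.454,-9.5) -> (5.053,-11) [heading=330, draw]
    FD 6: (5.053,-11) -> (10.249,-14) [heading=330, draw]
    -- iteration 3/3 --
    FD 5: (10.249,-14) -> (14.579,-16.5) [heading=330, draw]
    FD 3: (14.579,-16.5) -> (17.177,-18) [heading=330, draw]
    FD 6: (17.177,-18) -> (22.373,-21) [heading=330, draw]
  ]
  -- iteration 2/2 --
  BK 14: (22.373,-21) -> (10.249,-14) [heading=330, draw]
  RT 30: heading 330 -> 300
  REPEAT 3 [
    -- iteration 1/3 --
    FD 5: (10.249,-14) -> (12.749,-18.33) [heading=300, draw]
    FD 3: (12.749,-18.33) -> (14.249,-20.928) [heading=300, draw]
    FD 6: (14.249,-20.928) -> (17.249,-26.124) [heading=300, draw]
    -- iteration 2/3 --
    FD 5: (17.249,-26.124) -> (19.749,-30.454) [heading=300, draw]
    FD 3: (19.749,-30.454) -> (21.249,-33.053) [heading=300, draw]
    FD 6: (21.249,-33.053) -> (24.249,-38.249) [heading=300, draw]
    -- iteration 3/3 --
    FD 5: (24.249,-38.249) -> (26.749,-42.579) [heading=300, draw]
    FD 3: (26.749,-42.579) -> (28.249,-45.177) [heading=300, draw]
    FD 6: (28.249,-45.177) -> (31.249,-50.373) [heading=300, draw]
  ]
]
Final: pos=(31.249,-50.373), heading=300, 20 segment(s) drawn

Segment endpoints: x in {-14, -9.67, -7.072, -1.876, 0, 2.454, 5.053, 10.249, 12.749, 14.249, 14.579, 17.177, 17.249, 19.749, 21.249, 22.373, 24.249, 26.749, 28.249, 31.249}, y in {-50.373, -45.177, -42.579, -38.249, -33.053, -30.454, -26.124, -21, -20.928, -18.33, -18, -16.5, -14, -14, -11, -9.5, -7, -4, -2.5, 0}
xmin=-14, ymin=-50.373, xmax=31.249, ymax=0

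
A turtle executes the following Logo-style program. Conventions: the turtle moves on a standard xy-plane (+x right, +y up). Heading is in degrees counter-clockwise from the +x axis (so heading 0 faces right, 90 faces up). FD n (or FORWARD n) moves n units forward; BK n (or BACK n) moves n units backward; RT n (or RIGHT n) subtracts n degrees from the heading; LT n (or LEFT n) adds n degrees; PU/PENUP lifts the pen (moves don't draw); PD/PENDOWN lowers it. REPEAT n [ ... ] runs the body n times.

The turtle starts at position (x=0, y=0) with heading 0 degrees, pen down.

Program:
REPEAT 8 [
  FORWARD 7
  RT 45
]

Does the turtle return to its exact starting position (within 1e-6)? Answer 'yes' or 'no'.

Executing turtle program step by step:
Start: pos=(0,0), heading=0, pen down
REPEAT 8 [
  -- iteration 1/8 --
  FD 7: (0,0) -> (7,0) [heading=0, draw]
  RT 45: heading 0 -> 315
  -- iteration 2/8 --
  FD 7: (7,0) -> (11.95,-4.95) [heading=315, draw]
  RT 45: heading 315 -> 270
  -- iteration 3/8 --
  FD 7: (11.95,-4.95) -> (11.95,-11.95) [heading=270, draw]
  RT 45: heading 270 -> 225
  -- iteration 4/8 --
  FD 7: (11.95,-11.95) -> (7,-16.899) [heading=225, draw]
  RT 45: heading 225 -> 180
  -- iteration 5/8 --
  FD 7: (7,-16.899) -> (0,-16.899) [heading=180, draw]
  RT 45: heading 180 -> 135
  -- iteration 6/8 --
  FD 7: (0,-16.899) -> (-4.95,-11.95) [heading=135, draw]
  RT 45: heading 135 -> 90
  -- iteration 7/8 --
  FD 7: (-4.95,-11.95) -> (-4.95,-4.95) [heading=90, draw]
  RT 45: heading 90 -> 45
  -- iteration 8/8 --
  FD 7: (-4.95,-4.95) -> (0,0) [heading=45, draw]
  RT 45: heading 45 -> 0
]
Final: pos=(0,0), heading=0, 8 segment(s) drawn

Start position: (0, 0)
Final position: (0, 0)
Distance = 0; < 1e-6 -> CLOSED

Answer: yes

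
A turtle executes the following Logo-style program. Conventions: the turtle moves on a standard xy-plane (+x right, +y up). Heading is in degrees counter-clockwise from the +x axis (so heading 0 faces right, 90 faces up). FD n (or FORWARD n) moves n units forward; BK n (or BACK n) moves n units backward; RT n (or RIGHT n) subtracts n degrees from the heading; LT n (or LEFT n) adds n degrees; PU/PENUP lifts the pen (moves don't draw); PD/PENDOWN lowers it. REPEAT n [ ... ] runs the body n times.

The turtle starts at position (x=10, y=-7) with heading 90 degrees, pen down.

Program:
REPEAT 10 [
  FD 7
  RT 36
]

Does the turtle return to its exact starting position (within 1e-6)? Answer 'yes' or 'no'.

Executing turtle program step by step:
Start: pos=(10,-7), heading=90, pen down
REPEAT 10 [
  -- iteration 1/10 --
  FD 7: (10,-7) -> (10,0) [heading=90, draw]
  RT 36: heading 90 -> 54
  -- iteration 2/10 --
  FD 7: (10,0) -> (14.114,5.663) [heading=54, draw]
  RT 36: heading 54 -> 18
  -- iteration 3/10 --
  FD 7: (14.114,5.663) -> (20.772,7.826) [heading=18, draw]
  RT 36: heading 18 -> 342
  -- iteration 4/10 --
  FD 7: (20.772,7.826) -> (27.429,5.663) [heading=342, draw]
  RT 36: heading 342 -> 306
  -- iteration 5/10 --
  FD 7: (27.429,5.663) -> (31.544,0) [heading=306, draw]
  RT 36: heading 306 -> 270
  -- iteration 6/10 --
  FD 7: (31.544,0) -> (31.544,-7) [heading=270, draw]
  RT 36: heading 270 -> 234
  -- iteration 7/10 --
  FD 7: (31.544,-7) -> (27.429,-12.663) [heading=234, draw]
  RT 36: heading 234 -> 198
  -- iteration 8/10 --
  FD 7: (27.429,-12.663) -> (20.772,-14.826) [heading=198, draw]
  RT 36: heading 198 -> 162
  -- iteration 9/10 --
  FD 7: (20.772,-14.826) -> (14.114,-12.663) [heading=162, draw]
  RT 36: heading 162 -> 126
  -- iteration 10/10 --
  FD 7: (14.114,-12.663) -> (10,-7) [heading=126, draw]
  RT 36: heading 126 -> 90
]
Final: pos=(10,-7), heading=90, 10 segment(s) drawn

Start position: (10, -7)
Final position: (10, -7)
Distance = 0; < 1e-6 -> CLOSED

Answer: yes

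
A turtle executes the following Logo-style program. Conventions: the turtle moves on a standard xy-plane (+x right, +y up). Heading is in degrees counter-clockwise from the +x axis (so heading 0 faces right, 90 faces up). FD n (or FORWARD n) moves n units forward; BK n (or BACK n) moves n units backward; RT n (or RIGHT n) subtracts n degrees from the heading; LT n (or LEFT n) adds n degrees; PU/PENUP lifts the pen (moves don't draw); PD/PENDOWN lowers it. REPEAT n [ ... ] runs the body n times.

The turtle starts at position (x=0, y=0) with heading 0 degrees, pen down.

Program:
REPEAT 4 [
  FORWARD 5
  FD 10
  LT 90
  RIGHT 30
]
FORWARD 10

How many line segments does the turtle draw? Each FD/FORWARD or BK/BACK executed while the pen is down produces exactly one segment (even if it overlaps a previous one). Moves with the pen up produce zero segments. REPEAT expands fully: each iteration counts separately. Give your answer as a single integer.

Executing turtle program step by step:
Start: pos=(0,0), heading=0, pen down
REPEAT 4 [
  -- iteration 1/4 --
  FD 5: (0,0) -> (5,0) [heading=0, draw]
  FD 10: (5,0) -> (15,0) [heading=0, draw]
  LT 90: heading 0 -> 90
  RT 30: heading 90 -> 60
  -- iteration 2/4 --
  FD 5: (15,0) -> (17.5,4.33) [heading=60, draw]
  FD 10: (17.5,4.33) -> (22.5,12.99) [heading=60, draw]
  LT 90: heading 60 -> 150
  RT 30: heading 150 -> 120
  -- iteration 3/4 --
  FD 5: (22.5,12.99) -> (20,17.321) [heading=120, draw]
  FD 10: (20,17.321) -> (15,25.981) [heading=120, draw]
  LT 90: heading 120 -> 210
  RT 30: heading 210 -> 180
  -- iteration 4/4 --
  FD 5: (15,25.981) -> (10,25.981) [heading=180, draw]
  FD 10: (10,25.981) -> (0,25.981) [heading=180, draw]
  LT 90: heading 180 -> 270
  RT 30: heading 270 -> 240
]
FD 10: (0,25.981) -> (-5,17.321) [heading=240, draw]
Final: pos=(-5,17.321), heading=240, 9 segment(s) drawn
Segments drawn: 9

Answer: 9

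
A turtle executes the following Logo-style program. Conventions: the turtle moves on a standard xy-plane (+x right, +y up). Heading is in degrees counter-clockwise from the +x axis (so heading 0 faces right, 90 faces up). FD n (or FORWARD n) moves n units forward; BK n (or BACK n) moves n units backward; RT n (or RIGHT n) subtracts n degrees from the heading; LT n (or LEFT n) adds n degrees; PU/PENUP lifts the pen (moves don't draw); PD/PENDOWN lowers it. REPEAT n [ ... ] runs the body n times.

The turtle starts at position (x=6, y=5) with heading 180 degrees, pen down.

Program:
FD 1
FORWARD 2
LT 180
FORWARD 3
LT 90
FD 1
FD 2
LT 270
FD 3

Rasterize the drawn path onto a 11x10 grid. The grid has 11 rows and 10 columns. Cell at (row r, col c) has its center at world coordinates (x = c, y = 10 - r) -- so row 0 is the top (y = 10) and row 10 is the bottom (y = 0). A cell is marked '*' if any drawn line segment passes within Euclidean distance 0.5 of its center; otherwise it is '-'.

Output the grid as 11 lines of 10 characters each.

Segment 0: (6,5) -> (5,5)
Segment 1: (5,5) -> (3,5)
Segment 2: (3,5) -> (6,5)
Segment 3: (6,5) -> (6,6)
Segment 4: (6,6) -> (6,8)
Segment 5: (6,8) -> (9,8)

Answer: ----------
----------
------****
------*---
------*---
---****---
----------
----------
----------
----------
----------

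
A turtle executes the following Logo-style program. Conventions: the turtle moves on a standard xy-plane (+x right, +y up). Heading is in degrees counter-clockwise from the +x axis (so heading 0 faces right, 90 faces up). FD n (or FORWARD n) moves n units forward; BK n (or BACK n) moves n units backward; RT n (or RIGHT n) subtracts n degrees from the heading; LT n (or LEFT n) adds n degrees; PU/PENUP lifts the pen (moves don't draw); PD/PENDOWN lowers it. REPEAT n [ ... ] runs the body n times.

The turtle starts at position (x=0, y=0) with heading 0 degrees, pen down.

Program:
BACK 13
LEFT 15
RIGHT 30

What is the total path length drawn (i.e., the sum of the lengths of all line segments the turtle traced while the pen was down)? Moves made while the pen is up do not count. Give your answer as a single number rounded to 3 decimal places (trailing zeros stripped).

Answer: 13

Derivation:
Executing turtle program step by step:
Start: pos=(0,0), heading=0, pen down
BK 13: (0,0) -> (-13,0) [heading=0, draw]
LT 15: heading 0 -> 15
RT 30: heading 15 -> 345
Final: pos=(-13,0), heading=345, 1 segment(s) drawn

Segment lengths:
  seg 1: (0,0) -> (-13,0), length = 13
Total = 13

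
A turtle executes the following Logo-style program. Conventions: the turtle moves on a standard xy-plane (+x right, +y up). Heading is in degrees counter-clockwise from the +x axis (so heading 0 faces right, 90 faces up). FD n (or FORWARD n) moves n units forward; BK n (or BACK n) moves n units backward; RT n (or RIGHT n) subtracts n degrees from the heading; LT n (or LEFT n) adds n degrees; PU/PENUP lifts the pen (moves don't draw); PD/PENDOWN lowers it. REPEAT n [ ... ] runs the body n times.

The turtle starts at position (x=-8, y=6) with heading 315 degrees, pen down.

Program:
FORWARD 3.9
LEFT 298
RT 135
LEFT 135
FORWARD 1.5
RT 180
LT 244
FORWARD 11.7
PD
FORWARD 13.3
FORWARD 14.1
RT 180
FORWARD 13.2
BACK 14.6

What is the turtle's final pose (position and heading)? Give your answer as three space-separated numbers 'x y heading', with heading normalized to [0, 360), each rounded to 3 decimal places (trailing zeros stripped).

Answer: 23.939 -25.813 137

Derivation:
Executing turtle program step by step:
Start: pos=(-8,6), heading=315, pen down
FD 3.9: (-8,6) -> (-5.242,3.242) [heading=315, draw]
LT 298: heading 315 -> 253
RT 135: heading 253 -> 118
LT 135: heading 118 -> 253
FD 1.5: (-5.242,3.242) -> (-5.681,1.808) [heading=253, draw]
RT 180: heading 253 -> 73
LT 244: heading 73 -> 317
FD 11.7: (-5.681,1.808) -> (2.876,-6.172) [heading=317, draw]
PD: pen down
FD 13.3: (2.876,-6.172) -> (12.603,-15.242) [heading=317, draw]
FD 14.1: (12.603,-15.242) -> (22.915,-24.858) [heading=317, draw]
RT 180: heading 317 -> 137
FD 13.2: (22.915,-24.858) -> (13.261,-15.856) [heading=137, draw]
BK 14.6: (13.261,-15.856) -> (23.939,-25.813) [heading=137, draw]
Final: pos=(23.939,-25.813), heading=137, 7 segment(s) drawn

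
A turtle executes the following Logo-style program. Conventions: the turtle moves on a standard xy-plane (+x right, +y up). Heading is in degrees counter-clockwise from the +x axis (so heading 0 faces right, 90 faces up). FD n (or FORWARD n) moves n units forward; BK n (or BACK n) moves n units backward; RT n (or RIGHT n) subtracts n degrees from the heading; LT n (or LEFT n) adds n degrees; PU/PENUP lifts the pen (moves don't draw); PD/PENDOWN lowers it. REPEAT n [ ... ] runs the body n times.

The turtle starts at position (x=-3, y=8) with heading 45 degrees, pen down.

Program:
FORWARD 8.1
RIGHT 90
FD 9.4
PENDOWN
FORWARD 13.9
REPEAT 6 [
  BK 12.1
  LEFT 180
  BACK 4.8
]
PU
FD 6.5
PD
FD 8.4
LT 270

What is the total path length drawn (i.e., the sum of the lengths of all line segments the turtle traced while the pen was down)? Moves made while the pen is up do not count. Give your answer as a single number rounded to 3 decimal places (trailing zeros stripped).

Executing turtle program step by step:
Start: pos=(-3,8), heading=45, pen down
FD 8.1: (-3,8) -> (2.728,13.728) [heading=45, draw]
RT 90: heading 45 -> 315
FD 9.4: (2.728,13.728) -> (9.374,7.081) [heading=315, draw]
PD: pen down
FD 13.9: (9.374,7.081) -> (19.203,-2.748) [heading=315, draw]
REPEAT 6 [
  -- iteration 1/6 --
  BK 12.1: (19.203,-2.748) -> (10.647,5.808) [heading=315, draw]
  LT 180: heading 315 -> 135
  BK 4.8: (10.647,5.808) -> (14.041,2.414) [heading=135, draw]
  -- iteration 2/6 --
  BK 12.1: (14.041,2.414) -> (22.597,-6.142) [heading=135, draw]
  LT 180: heading 135 -> 315
  BK 4.8: (22.597,-6.142) -> (19.203,-2.748) [heading=315, draw]
  -- iteration 3/6 --
  BK 12.1: (19.203,-2.748) -> (10.647,5.808) [heading=315, draw]
  LT 180: heading 315 -> 135
  BK 4.8: (10.647,5.808) -> (14.041,2.414) [heading=135, draw]
  -- iteration 4/6 --
  BK 12.1: (14.041,2.414) -> (22.597,-6.142) [heading=135, draw]
  LT 180: heading 135 -> 315
  BK 4.8: (22.597,-6.142) -> (19.203,-2.748) [heading=315, draw]
  -- iteration 5/6 --
  BK 12.1: (19.203,-2.748) -> (10.647,5.808) [heading=315, draw]
  LT 180: heading 315 -> 135
  BK 4.8: (10.647,5.808) -> (14.041,2.414) [heading=135, draw]
  -- iteration 6/6 --
  BK 12.1: (14.041,2.414) -> (22.597,-6.142) [heading=135, draw]
  LT 180: heading 135 -> 315
  BK 4.8: (22.597,-6.142) -> (19.203,-2.748) [heading=315, draw]
]
PU: pen up
FD 6.5: (19.203,-2.748) -> (23.799,-7.344) [heading=315, move]
PD: pen down
FD 8.4: (23.799,-7.344) -> (29.739,-13.284) [heading=315, draw]
LT 270: heading 315 -> 225
Final: pos=(29.739,-13.284), heading=225, 16 segment(s) drawn

Segment lengths:
  seg 1: (-3,8) -> (2.728,13.728), length = 8.1
  seg 2: (2.728,13.728) -> (9.374,7.081), length = 9.4
  seg 3: (9.374,7.081) -> (19.203,-2.748), length = 13.9
  seg 4: (19.203,-2.748) -> (10.647,5.808), length = 12.1
  seg 5: (10.647,5.808) -> (14.041,2.414), length = 4.8
  seg 6: (14.041,2.414) -> (22.597,-6.142), length = 12.1
  seg 7: (22.597,-6.142) -> (19.203,-2.748), length = 4.8
  seg 8: (19.203,-2.748) -> (10.647,5.808), length = 12.1
  seg 9: (10.647,5.808) -> (14.041,2.414), length = 4.8
  seg 10: (14.041,2.414) -> (22.597,-6.142), length = 12.1
  seg 11: (22.597,-6.142) -> (19.203,-2.748), length = 4.8
  seg 12: (19.203,-2.748) -> (10.647,5.808), length = 12.1
  seg 13: (10.647,5.808) -> (14.041,2.414), length = 4.8
  seg 14: (14.041,2.414) -> (22.597,-6.142), length = 12.1
  seg 15: (22.597,-6.142) -> (19.203,-2.748), length = 4.8
  seg 16: (23.799,-7.344) -> (29.739,-13.284), length = 8.4
Total = 141.2

Answer: 141.2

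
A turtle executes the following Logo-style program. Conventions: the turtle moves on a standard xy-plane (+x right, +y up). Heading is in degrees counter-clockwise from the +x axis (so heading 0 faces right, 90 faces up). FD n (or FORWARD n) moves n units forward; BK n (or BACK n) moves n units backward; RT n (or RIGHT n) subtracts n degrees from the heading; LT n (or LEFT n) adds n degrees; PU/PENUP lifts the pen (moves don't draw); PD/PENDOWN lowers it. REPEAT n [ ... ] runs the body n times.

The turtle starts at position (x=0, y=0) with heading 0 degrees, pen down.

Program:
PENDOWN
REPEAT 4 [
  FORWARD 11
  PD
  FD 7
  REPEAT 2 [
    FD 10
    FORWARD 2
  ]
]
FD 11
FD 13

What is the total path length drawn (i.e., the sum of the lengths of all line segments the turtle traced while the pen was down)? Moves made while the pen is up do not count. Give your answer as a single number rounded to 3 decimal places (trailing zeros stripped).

Executing turtle program step by step:
Start: pos=(0,0), heading=0, pen down
PD: pen down
REPEAT 4 [
  -- iteration 1/4 --
  FD 11: (0,0) -> (11,0) [heading=0, draw]
  PD: pen down
  FD 7: (11,0) -> (18,0) [heading=0, draw]
  REPEAT 2 [
    -- iteration 1/2 --
    FD 10: (18,0) -> (28,0) [heading=0, draw]
    FD 2: (28,0) -> (30,0) [heading=0, draw]
    -- iteration 2/2 --
    FD 10: (30,0) -> (40,0) [heading=0, draw]
    FD 2: (40,0) -> (42,0) [heading=0, draw]
  ]
  -- iteration 2/4 --
  FD 11: (42,0) -> (53,0) [heading=0, draw]
  PD: pen down
  FD 7: (53,0) -> (60,0) [heading=0, draw]
  REPEAT 2 [
    -- iteration 1/2 --
    FD 10: (60,0) -> (70,0) [heading=0, draw]
    FD 2: (70,0) -> (72,0) [heading=0, draw]
    -- iteration 2/2 --
    FD 10: (72,0) -> (82,0) [heading=0, draw]
    FD 2: (82,0) -> (84,0) [heading=0, draw]
  ]
  -- iteration 3/4 --
  FD 11: (84,0) -> (95,0) [heading=0, draw]
  PD: pen down
  FD 7: (95,0) -> (102,0) [heading=0, draw]
  REPEAT 2 [
    -- iteration 1/2 --
    FD 10: (102,0) -> (112,0) [heading=0, draw]
    FD 2: (112,0) -> (114,0) [heading=0, draw]
    -- iteration 2/2 --
    FD 10: (114,0) -> (124,0) [heading=0, draw]
    FD 2: (124,0) -> (126,0) [heading=0, draw]
  ]
  -- iteration 4/4 --
  FD 11: (126,0) -> (137,0) [heading=0, draw]
  PD: pen down
  FD 7: (137,0) -> (144,0) [heading=0, draw]
  REPEAT 2 [
    -- iteration 1/2 --
    FD 10: (144,0) -> (154,0) [heading=0, draw]
    FD 2: (154,0) -> (156,0) [heading=0, draw]
    -- iteration 2/2 --
    FD 10: (156,0) -> (166,0) [heading=0, draw]
    FD 2: (166,0) -> (168,0) [heading=0, draw]
  ]
]
FD 11: (168,0) -> (179,0) [heading=0, draw]
FD 13: (179,0) -> (192,0) [heading=0, draw]
Final: pos=(192,0), heading=0, 26 segment(s) drawn

Segment lengths:
  seg 1: (0,0) -> (11,0), length = 11
  seg 2: (11,0) -> (18,0), length = 7
  seg 3: (18,0) -> (28,0), length = 10
  seg 4: (28,0) -> (30,0), length = 2
  seg 5: (30,0) -> (40,0), length = 10
  seg 6: (40,0) -> (42,0), length = 2
  seg 7: (42,0) -> (53,0), length = 11
  seg 8: (53,0) -> (60,0), length = 7
  seg 9: (60,0) -> (70,0), length = 10
  seg 10: (70,0) -> (72,0), length = 2
  seg 11: (72,0) -> (82,0), length = 10
  seg 12: (82,0) -> (84,0), length = 2
  seg 13: (84,0) -> (95,0), length = 11
  seg 14: (95,0) -> (102,0), length = 7
  seg 15: (102,0) -> (112,0), length = 10
  seg 16: (112,0) -> (114,0), length = 2
  seg 17: (114,0) -> (124,0), length = 10
  seg 18: (124,0) -> (126,0), length = 2
  seg 19: (126,0) -> (137,0), length = 11
  seg 20: (137,0) -> (144,0), length = 7
  seg 21: (144,0) -> (154,0), length = 10
  seg 22: (154,0) -> (156,0), length = 2
  seg 23: (156,0) -> (166,0), length = 10
  seg 24: (166,0) -> (168,0), length = 2
  seg 25: (168,0) -> (179,0), length = 11
  seg 26: (179,0) -> (192,0), length = 13
Total = 192

Answer: 192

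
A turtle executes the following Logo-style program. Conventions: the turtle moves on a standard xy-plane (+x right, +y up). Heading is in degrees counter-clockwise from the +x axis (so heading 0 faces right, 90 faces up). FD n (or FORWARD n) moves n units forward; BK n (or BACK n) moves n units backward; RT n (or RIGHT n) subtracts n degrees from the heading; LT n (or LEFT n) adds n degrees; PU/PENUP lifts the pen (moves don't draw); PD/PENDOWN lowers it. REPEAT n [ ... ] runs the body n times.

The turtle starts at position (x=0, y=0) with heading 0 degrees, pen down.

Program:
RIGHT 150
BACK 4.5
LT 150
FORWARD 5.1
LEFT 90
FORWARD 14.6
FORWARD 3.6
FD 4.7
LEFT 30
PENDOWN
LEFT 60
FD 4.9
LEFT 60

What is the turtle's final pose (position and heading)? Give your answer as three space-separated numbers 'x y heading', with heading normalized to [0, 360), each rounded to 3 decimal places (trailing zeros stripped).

Executing turtle program step by step:
Start: pos=(0,0), heading=0, pen down
RT 150: heading 0 -> 210
BK 4.5: (0,0) -> (3.897,2.25) [heading=210, draw]
LT 150: heading 210 -> 0
FD 5.1: (3.897,2.25) -> (8.997,2.25) [heading=0, draw]
LT 90: heading 0 -> 90
FD 14.6: (8.997,2.25) -> (8.997,16.85) [heading=90, draw]
FD 3.6: (8.997,16.85) -> (8.997,20.45) [heading=90, draw]
FD 4.7: (8.997,20.45) -> (8.997,25.15) [heading=90, draw]
LT 30: heading 90 -> 120
PD: pen down
LT 60: heading 120 -> 180
FD 4.9: (8.997,25.15) -> (4.097,25.15) [heading=180, draw]
LT 60: heading 180 -> 240
Final: pos=(4.097,25.15), heading=240, 6 segment(s) drawn

Answer: 4.097 25.15 240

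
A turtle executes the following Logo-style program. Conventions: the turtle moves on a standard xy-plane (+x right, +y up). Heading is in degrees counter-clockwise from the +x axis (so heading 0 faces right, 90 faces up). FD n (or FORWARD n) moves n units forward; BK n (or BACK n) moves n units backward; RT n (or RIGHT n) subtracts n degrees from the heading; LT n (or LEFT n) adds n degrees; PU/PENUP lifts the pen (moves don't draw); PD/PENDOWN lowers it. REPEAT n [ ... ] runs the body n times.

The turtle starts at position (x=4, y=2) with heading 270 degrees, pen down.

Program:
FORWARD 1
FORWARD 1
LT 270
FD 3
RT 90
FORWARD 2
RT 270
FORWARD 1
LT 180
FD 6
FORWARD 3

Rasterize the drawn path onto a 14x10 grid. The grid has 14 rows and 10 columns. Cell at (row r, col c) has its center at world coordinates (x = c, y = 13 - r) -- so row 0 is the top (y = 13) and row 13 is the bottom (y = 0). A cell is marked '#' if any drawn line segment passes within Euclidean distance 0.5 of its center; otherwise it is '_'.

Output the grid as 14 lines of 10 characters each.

Answer: __________
__________
__________
__________
__________
__________
__________
__________
__________
__________
__________
##########
_#__#_____
_####_____

Derivation:
Segment 0: (4,2) -> (4,1)
Segment 1: (4,1) -> (4,0)
Segment 2: (4,0) -> (1,0)
Segment 3: (1,0) -> (1,2)
Segment 4: (1,2) -> (0,2)
Segment 5: (0,2) -> (6,2)
Segment 6: (6,2) -> (9,2)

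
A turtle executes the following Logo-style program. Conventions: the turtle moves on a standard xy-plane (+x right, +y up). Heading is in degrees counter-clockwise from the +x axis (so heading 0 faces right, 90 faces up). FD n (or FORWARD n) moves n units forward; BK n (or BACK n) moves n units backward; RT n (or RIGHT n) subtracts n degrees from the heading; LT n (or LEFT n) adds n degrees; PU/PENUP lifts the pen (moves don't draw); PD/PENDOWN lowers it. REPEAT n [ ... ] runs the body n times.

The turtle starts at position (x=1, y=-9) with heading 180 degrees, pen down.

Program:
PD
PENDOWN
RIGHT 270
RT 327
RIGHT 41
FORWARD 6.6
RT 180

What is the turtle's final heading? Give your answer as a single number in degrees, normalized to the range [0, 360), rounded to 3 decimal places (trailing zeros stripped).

Answer: 82

Derivation:
Executing turtle program step by step:
Start: pos=(1,-9), heading=180, pen down
PD: pen down
PD: pen down
RT 270: heading 180 -> 270
RT 327: heading 270 -> 303
RT 41: heading 303 -> 262
FD 6.6: (1,-9) -> (0.081,-15.536) [heading=262, draw]
RT 180: heading 262 -> 82
Final: pos=(0.081,-15.536), heading=82, 1 segment(s) drawn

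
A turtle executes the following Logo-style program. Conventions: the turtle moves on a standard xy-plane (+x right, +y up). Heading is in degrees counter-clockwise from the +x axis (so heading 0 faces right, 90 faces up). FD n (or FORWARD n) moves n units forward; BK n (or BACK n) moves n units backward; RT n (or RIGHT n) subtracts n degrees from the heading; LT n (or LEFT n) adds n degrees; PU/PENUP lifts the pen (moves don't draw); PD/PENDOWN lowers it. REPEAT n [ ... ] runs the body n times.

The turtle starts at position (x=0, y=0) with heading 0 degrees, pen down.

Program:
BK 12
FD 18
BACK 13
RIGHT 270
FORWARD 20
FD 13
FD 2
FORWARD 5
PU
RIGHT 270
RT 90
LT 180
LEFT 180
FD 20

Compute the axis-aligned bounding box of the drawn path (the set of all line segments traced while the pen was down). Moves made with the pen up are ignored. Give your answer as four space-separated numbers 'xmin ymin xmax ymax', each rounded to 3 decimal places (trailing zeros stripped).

Executing turtle program step by step:
Start: pos=(0,0), heading=0, pen down
BK 12: (0,0) -> (-12,0) [heading=0, draw]
FD 18: (-12,0) -> (6,0) [heading=0, draw]
BK 13: (6,0) -> (-7,0) [heading=0, draw]
RT 270: heading 0 -> 90
FD 20: (-7,0) -> (-7,20) [heading=90, draw]
FD 13: (-7,20) -> (-7,33) [heading=90, draw]
FD 2: (-7,33) -> (-7,35) [heading=90, draw]
FD 5: (-7,35) -> (-7,40) [heading=90, draw]
PU: pen up
RT 270: heading 90 -> 180
RT 90: heading 180 -> 90
LT 180: heading 90 -> 270
LT 180: heading 270 -> 90
FD 20: (-7,40) -> (-7,60) [heading=90, move]
Final: pos=(-7,60), heading=90, 7 segment(s) drawn

Segment endpoints: x in {-12, -7, -7, -7, -7, 0, 6}, y in {0, 20, 33, 35, 40}
xmin=-12, ymin=0, xmax=6, ymax=40

Answer: -12 0 6 40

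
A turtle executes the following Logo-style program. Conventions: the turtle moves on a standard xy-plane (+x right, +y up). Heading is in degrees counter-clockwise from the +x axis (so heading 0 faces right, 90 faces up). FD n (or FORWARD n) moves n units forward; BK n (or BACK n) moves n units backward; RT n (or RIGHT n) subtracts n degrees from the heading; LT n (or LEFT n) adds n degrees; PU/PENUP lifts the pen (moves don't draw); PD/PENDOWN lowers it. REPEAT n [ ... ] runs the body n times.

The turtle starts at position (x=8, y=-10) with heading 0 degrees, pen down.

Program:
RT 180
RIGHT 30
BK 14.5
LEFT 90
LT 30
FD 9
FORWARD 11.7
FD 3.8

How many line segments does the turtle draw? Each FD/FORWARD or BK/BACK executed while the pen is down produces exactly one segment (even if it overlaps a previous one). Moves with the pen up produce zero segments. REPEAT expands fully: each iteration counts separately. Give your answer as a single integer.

Answer: 4

Derivation:
Executing turtle program step by step:
Start: pos=(8,-10), heading=0, pen down
RT 180: heading 0 -> 180
RT 30: heading 180 -> 150
BK 14.5: (8,-10) -> (20.557,-17.25) [heading=150, draw]
LT 90: heading 150 -> 240
LT 30: heading 240 -> 270
FD 9: (20.557,-17.25) -> (20.557,-26.25) [heading=270, draw]
FD 11.7: (20.557,-26.25) -> (20.557,-37.95) [heading=270, draw]
FD 3.8: (20.557,-37.95) -> (20.557,-41.75) [heading=270, draw]
Final: pos=(20.557,-41.75), heading=270, 4 segment(s) drawn
Segments drawn: 4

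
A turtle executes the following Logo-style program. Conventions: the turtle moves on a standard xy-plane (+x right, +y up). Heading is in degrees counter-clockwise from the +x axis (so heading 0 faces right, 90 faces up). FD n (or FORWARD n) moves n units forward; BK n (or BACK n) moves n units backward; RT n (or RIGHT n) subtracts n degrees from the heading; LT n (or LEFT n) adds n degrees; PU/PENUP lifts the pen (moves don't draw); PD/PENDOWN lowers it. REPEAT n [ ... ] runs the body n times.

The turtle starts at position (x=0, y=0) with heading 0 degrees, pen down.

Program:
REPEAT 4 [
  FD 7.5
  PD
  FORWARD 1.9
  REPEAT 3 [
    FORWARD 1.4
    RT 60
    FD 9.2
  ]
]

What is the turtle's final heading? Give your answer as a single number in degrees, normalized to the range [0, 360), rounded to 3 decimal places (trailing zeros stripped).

Answer: 0

Derivation:
Executing turtle program step by step:
Start: pos=(0,0), heading=0, pen down
REPEAT 4 [
  -- iteration 1/4 --
  FD 7.5: (0,0) -> (7.5,0) [heading=0, draw]
  PD: pen down
  FD 1.9: (7.5,0) -> (9.4,0) [heading=0, draw]
  REPEAT 3 [
    -- iteration 1/3 --
    FD 1.4: (9.4,0) -> (10.8,0) [heading=0, draw]
    RT 60: heading 0 -> 300
    FD 9.2: (10.8,0) -> (15.4,-7.967) [heading=300, draw]
    -- iteration 2/3 --
    FD 1.4: (15.4,-7.967) -> (16.1,-9.18) [heading=300, draw]
    RT 60: heading 300 -> 240
    FD 9.2: (16.1,-9.18) -> (11.5,-17.147) [heading=240, draw]
    -- iteration 3/3 --
    FD 1.4: (11.5,-17.147) -> (10.8,-18.36) [heading=240, draw]
    RT 60: heading 240 -> 180
    FD 9.2: (10.8,-18.36) -> (1.6,-18.36) [heading=180, draw]
  ]
  -- iteration 2/4 --
  FD 7.5: (1.6,-18.36) -> (-5.9,-18.36) [heading=180, draw]
  PD: pen down
  FD 1.9: (-5.9,-18.36) -> (-7.8,-18.36) [heading=180, draw]
  REPEAT 3 [
    -- iteration 1/3 --
    FD 1.4: (-7.8,-18.36) -> (-9.2,-18.36) [heading=180, draw]
    RT 60: heading 180 -> 120
    FD 9.2: (-9.2,-18.36) -> (-13.8,-10.392) [heading=120, draw]
    -- iteration 2/3 --
    FD 1.4: (-13.8,-10.392) -> (-14.5,-9.18) [heading=120, draw]
    RT 60: heading 120 -> 60
    FD 9.2: (-14.5,-9.18) -> (-9.9,-1.212) [heading=60, draw]
    -- iteration 3/3 --
    FD 1.4: (-9.9,-1.212) -> (-9.2,0) [heading=60, draw]
    RT 60: heading 60 -> 0
    FD 9.2: (-9.2,0) -> (0,0) [heading=0, draw]
  ]
  -- iteration 3/4 --
  FD 7.5: (0,0) -> (7.5,0) [heading=0, draw]
  PD: pen down
  FD 1.9: (7.5,0) -> (9.4,0) [heading=0, draw]
  REPEAT 3 [
    -- iteration 1/3 --
    FD 1.4: (9.4,0) -> (10.8,0) [heading=0, draw]
    RT 60: heading 0 -> 300
    FD 9.2: (10.8,0) -> (15.4,-7.967) [heading=300, draw]
    -- iteration 2/3 --
    FD 1.4: (15.4,-7.967) -> (16.1,-9.18) [heading=300, draw]
    RT 60: heading 300 -> 240
    FD 9.2: (16.1,-9.18) -> (11.5,-17.147) [heading=240, draw]
    -- iteration 3/3 --
    FD 1.4: (11.5,-17.147) -> (10.8,-18.36) [heading=240, draw]
    RT 60: heading 240 -> 180
    FD 9.2: (10.8,-18.36) -> (1.6,-18.36) [heading=180, draw]
  ]
  -- iteration 4/4 --
  FD 7.5: (1.6,-18.36) -> (-5.9,-18.36) [heading=180, draw]
  PD: pen down
  FD 1.9: (-5.9,-18.36) -> (-7.8,-18.36) [heading=180, draw]
  REPEAT 3 [
    -- iteration 1/3 --
    FD 1.4: (-7.8,-18.36) -> (-9.2,-18.36) [heading=180, draw]
    RT 60: heading 180 -> 120
    FD 9.2: (-9.2,-18.36) -> (-13.8,-10.392) [heading=120, draw]
    -- iteration 2/3 --
    FD 1.4: (-13.8,-10.392) -> (-14.5,-9.18) [heading=120, draw]
    RT 60: heading 120 -> 60
    FD 9.2: (-14.5,-9.18) -> (-9.9,-1.212) [heading=60, draw]
    -- iteration 3/3 --
    FD 1.4: (-9.9,-1.212) -> (-9.2,0) [heading=60, draw]
    RT 60: heading 60 -> 0
    FD 9.2: (-9.2,0) -> (0,0) [heading=0, draw]
  ]
]
Final: pos=(0,0), heading=0, 32 segment(s) drawn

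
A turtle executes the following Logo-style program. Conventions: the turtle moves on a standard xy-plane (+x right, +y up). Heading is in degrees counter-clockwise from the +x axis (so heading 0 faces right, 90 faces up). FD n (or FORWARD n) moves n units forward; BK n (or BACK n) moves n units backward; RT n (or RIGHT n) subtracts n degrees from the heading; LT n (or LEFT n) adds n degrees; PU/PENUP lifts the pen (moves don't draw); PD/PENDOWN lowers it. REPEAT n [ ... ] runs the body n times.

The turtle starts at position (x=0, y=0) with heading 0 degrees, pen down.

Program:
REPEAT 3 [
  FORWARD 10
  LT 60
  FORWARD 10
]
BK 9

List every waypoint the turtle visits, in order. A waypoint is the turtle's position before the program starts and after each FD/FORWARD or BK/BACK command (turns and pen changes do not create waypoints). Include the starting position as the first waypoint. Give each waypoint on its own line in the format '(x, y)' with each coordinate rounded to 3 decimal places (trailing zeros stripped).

Answer: (0, 0)
(10, 0)
(15, 8.66)
(20, 17.321)
(15, 25.981)
(10, 34.641)
(0, 34.641)
(9, 34.641)

Derivation:
Executing turtle program step by step:
Start: pos=(0,0), heading=0, pen down
REPEAT 3 [
  -- iteration 1/3 --
  FD 10: (0,0) -> (10,0) [heading=0, draw]
  LT 60: heading 0 -> 60
  FD 10: (10,0) -> (15,8.66) [heading=60, draw]
  -- iteration 2/3 --
  FD 10: (15,8.66) -> (20,17.321) [heading=60, draw]
  LT 60: heading 60 -> 120
  FD 10: (20,17.321) -> (15,25.981) [heading=120, draw]
  -- iteration 3/3 --
  FD 10: (15,25.981) -> (10,34.641) [heading=120, draw]
  LT 60: heading 120 -> 180
  FD 10: (10,34.641) -> (0,34.641) [heading=180, draw]
]
BK 9: (0,34.641) -> (9,34.641) [heading=180, draw]
Final: pos=(9,34.641), heading=180, 7 segment(s) drawn
Waypoints (8 total):
(0, 0)
(10, 0)
(15, 8.66)
(20, 17.321)
(15, 25.981)
(10, 34.641)
(0, 34.641)
(9, 34.641)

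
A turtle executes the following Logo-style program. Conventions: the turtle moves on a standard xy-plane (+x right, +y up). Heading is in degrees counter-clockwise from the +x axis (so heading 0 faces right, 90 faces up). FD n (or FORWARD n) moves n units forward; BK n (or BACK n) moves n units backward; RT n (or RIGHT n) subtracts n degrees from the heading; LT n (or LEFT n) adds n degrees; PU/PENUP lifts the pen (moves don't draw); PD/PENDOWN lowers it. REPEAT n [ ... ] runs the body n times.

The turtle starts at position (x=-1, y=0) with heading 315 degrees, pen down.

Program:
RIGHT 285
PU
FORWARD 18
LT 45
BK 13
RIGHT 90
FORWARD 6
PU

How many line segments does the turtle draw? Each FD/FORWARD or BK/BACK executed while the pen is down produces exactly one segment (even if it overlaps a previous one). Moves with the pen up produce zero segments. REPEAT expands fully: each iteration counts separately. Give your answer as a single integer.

Answer: 0

Derivation:
Executing turtle program step by step:
Start: pos=(-1,0), heading=315, pen down
RT 285: heading 315 -> 30
PU: pen up
FD 18: (-1,0) -> (14.588,9) [heading=30, move]
LT 45: heading 30 -> 75
BK 13: (14.588,9) -> (11.224,-3.557) [heading=75, move]
RT 90: heading 75 -> 345
FD 6: (11.224,-3.557) -> (17.019,-5.11) [heading=345, move]
PU: pen up
Final: pos=(17.019,-5.11), heading=345, 0 segment(s) drawn
Segments drawn: 0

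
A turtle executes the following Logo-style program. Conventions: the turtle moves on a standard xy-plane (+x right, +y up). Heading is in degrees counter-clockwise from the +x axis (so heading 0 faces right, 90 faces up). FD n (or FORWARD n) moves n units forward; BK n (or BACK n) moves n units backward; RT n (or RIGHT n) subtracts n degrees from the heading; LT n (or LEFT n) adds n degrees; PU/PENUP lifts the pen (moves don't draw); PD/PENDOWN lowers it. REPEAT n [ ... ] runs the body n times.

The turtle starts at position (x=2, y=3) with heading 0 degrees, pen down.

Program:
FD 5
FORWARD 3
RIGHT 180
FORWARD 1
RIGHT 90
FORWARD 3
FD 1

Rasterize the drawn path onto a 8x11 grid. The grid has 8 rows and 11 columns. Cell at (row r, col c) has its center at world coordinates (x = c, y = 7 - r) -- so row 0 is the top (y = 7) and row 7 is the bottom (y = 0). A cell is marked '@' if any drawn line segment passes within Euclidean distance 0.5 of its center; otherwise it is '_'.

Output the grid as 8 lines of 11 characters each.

Segment 0: (2,3) -> (7,3)
Segment 1: (7,3) -> (10,3)
Segment 2: (10,3) -> (9,3)
Segment 3: (9,3) -> (9,6)
Segment 4: (9,6) -> (9,7)

Answer: _________@_
_________@_
_________@_
_________@_
__@@@@@@@@@
___________
___________
___________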